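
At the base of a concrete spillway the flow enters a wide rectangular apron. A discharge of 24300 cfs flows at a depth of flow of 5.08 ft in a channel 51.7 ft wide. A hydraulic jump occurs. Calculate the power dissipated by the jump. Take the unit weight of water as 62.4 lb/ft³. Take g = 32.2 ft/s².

q = Q/b = 24300/51.7 = 470 ft²/s; V₁ = q/y₁ = 92.5 ft/s. Fr₁ = V₁/√(g·y₁) = 7.23.
From the momentum equation for a rectangular channel, y₂/y₁ = ½[√(1 + 8Fr₁²) − 1] = ½[√419.7 − 1] = 9.74.
y₂ = 9.74 × 5.08 = 49.5 ft.
Head loss: ΔE = (y₂ − y₁)³/(4y₁y₂) = (49.5 − 5.08)³/(4×5.08×49.5) = 87612/1006 = 87.1 ft.
P = γ·Q·ΔE/550 = 62.4 × 24300 × 87.1 / 550 = 240168 hp.

P = 240168 hp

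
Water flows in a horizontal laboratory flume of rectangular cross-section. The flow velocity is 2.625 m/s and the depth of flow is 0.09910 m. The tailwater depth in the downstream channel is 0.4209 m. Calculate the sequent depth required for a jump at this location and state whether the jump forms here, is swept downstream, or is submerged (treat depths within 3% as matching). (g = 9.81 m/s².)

Fr₁ = V₁/√(g·y₁) = 2.625/√(9.81×0.09910) = 2.662.
Conjugate-depth relation: y₂/y₁ = ½[√(1 + 8Fr₁²) − 1] = ½[√57.703 − 1] = 3.298.
y₂ = 3.298 × 0.09910 = 0.3268 m.
Tailwater y_tw = 0.4209 m: y_tw > y₂, so the jump is submerged.

y₂ = 0.3268 m; the jump is submerged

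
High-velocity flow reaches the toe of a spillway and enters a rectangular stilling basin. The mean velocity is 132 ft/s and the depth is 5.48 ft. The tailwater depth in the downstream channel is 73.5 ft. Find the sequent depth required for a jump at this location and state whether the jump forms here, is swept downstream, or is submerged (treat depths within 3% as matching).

Fr₁ = V₁/√(g·y₁) = 132/√(32.2×5.48) = 9.94.
By Bélanger, y₂/y₁ = ½[√(1 + 8Fr₁²) − 1] = ½[√791.0 − 1] = 13.6.
y₂ = 13.6 × 5.48 = 74.3 ft.
Tailwater y_tw = 73.5 ft: y_tw ≈ y₂, so the jump forms here.

y₂ = 74.3 ft; the jump forms here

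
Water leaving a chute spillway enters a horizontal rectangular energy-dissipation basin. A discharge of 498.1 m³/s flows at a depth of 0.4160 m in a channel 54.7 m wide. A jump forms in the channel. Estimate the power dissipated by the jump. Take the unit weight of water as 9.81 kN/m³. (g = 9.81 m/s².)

P = 90673 kW

q = Q/b = 498.1/54.7 = 9.106 m²/s; V₁ = q/y₁ = 21.89 m/s. Fr₁ = V₁/√(g·y₁) = 10.84.
Bélanger equation: y₂/y₁ = ½[√(1 + 8Fr₁²) − 1] = ½[√940.29 − 1] = 14.83.
y₂ = 14.83 × 0.4160 = 6.170 m.
Head loss: ΔE = (y₂ − y₁)³/(4y₁y₂) = (6.170 − 0.4160)³/(4×0.4160×6.170) = 190.5/10.27 = 18.56 m.
P = γ·Q·ΔE = 9.81 × 498.1 × 18.56 = 90673 kW.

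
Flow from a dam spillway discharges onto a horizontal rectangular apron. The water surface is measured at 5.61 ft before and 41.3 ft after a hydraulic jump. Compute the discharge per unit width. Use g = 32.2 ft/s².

For a rectangular channel the momentum equation gives q² = ½·g·y₁·y₂·(y₁ + y₂) = ½×32.2×5.61×41.3×46.9 = 174986.
q = √174986 = 418 ft²/s.

q = 418 ft²/s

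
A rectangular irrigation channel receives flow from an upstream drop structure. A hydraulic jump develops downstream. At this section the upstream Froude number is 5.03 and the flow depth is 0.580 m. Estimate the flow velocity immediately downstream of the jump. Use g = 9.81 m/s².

V₂ = 1.81 m/s

Fr₁ = 5.03 (given).
Sequent-depth ratio: y₂/y₁ = ½[√(1 + 8Fr₁²) − 1] = ½[√203.4 − 1] = 6.63.
y₂ = 6.63 × 0.580 = 3.85 m.
V₁ = Fr₁·√(g·y₁) = 5.03×√(9.81×0.580) = 12.0 m/s; q = V₁·y₁ = 6.96 m²/s.
V₂ = q/y₂ = 6.96/3.85 = 1.81 m/s.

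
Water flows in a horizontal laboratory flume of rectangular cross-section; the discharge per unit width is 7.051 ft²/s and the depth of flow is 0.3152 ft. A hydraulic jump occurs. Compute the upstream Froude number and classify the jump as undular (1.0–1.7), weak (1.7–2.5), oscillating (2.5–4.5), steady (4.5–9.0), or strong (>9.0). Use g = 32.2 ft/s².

V₁ = q/y₁ = 7.051/0.3152 = 22.37 ft/s. Fr₁ = V₁/√(g·y₁) = 22.37/√(32.2×0.3152) = 7.022.
Fr₁ = 7.022 lies in the steady range.

Fr₁ = 7.022; steady jump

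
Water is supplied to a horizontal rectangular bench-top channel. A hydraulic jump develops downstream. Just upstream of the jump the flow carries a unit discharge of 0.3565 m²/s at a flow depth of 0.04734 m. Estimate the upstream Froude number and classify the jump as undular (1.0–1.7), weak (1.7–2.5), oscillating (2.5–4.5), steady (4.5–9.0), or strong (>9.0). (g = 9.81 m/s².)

V₁ = q/y₁ = 0.3565/0.04734 = 7.531 m/s. Fr₁ = V₁/√(g·y₁) = 7.531/√(9.81×0.04734) = 11.05.
Fr₁ = 11.05 lies in the strong range.

Fr₁ = 11.05; strong jump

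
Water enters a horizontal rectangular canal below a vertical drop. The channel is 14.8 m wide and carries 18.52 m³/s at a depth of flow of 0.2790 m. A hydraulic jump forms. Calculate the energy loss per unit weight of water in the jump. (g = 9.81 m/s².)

q = Q/b = 18.52/14.8 = 1.251 m²/s; V₁ = q/y₁ = 4.485 m/s. Fr₁ = V₁/√(g·y₁) = 2.711.
From the momentum equation for a rectangular channel, y₂/y₁ = ½[√(1 + 8Fr₁²) − 1] = ½[√59.799 − 1] = 3.366.
y₂ = 3.366 × 0.2790 = 0.9392 m.
V₂ = q/y₂ = 1.251/0.9392 = 1.332 m/s. E₁ = y₁ + V₁²/2g = 1.304 m; E₂ = y₂ + V₂²/2g = 1.030 m. ΔE = E₁ − E₂ = 0.2746 m.

ΔE = 0.2746 m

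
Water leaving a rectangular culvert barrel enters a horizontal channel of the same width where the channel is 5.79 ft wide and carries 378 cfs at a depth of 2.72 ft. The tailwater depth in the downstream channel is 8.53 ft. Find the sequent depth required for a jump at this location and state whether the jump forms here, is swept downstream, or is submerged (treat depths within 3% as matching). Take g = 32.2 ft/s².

q = Q/b = 378/5.79 = 65.3 ft²/s; V₁ = q/y₁ = 24.0 ft/s. Fr₁ = V₁/√(g·y₁) = 2.56.
Conjugate-depth relation: y₂/y₁ = ½[√(1 + 8Fr₁²) − 1] = ½[√53.62 − 1] = 3.16.
y₂ = 3.16 × 2.72 = 8.60 ft.
Tailwater y_tw = 8.53 ft: y_tw ≈ y₂, so the jump forms here.

y₂ = 8.60 ft; the jump forms here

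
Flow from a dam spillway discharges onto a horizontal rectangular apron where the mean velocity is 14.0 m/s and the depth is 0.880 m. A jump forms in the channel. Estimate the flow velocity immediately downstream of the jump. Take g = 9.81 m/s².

V₂ = 2.24 m/s

Fr₁ = V₁/√(g·y₁) = 14.0/√(9.81×0.880) = 4.76.
Bélanger equation: y₂/y₁ = ½[√(1 + 8Fr₁²) − 1] = ½[√182.6 − 1] = 6.26.
y₂ = 6.26 × 0.880 = 5.51 m.
q = V₁·y₁ = 14.0 × 0.880 = 12.3 m²/s.
V₂ = q/y₂ = 12.3/5.51 = 2.24 m/s.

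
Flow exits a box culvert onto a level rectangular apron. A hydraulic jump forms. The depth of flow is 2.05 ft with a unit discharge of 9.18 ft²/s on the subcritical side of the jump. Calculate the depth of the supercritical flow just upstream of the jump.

y₁ = 0.873 ft

V₂ = q/y₂ = 9.18/2.05 = 4.48 ft/s; Fr₂ = V₂/√(g·y₂) = 0.551.
Applying the sequent-depth relation in reverse, y₁/y₂ = ½[√(1 + 8Fr₂²) − 1] = ½[√3.430 − 1] = 0.426.
y₁ = 0.426 × 2.05 = 0.873 ft.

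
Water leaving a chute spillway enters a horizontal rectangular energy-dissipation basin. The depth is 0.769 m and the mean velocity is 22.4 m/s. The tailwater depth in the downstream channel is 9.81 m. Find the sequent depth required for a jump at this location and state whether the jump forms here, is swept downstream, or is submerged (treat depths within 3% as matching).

y₂ = 8.49 m; the jump is submerged

Fr₁ = V₁/√(g·y₁) = 22.4/√(9.81×0.769) = 8.16.
From the momentum equation for a rectangular channel, y₂/y₁ = ½[√(1 + 8Fr₁²) − 1] = ½[√533.1 − 1] = 11.0.
y₂ = 11.0 × 0.769 = 8.49 m.
Tailwater y_tw = 9.81 m: y_tw > y₂, so the jump is submerged.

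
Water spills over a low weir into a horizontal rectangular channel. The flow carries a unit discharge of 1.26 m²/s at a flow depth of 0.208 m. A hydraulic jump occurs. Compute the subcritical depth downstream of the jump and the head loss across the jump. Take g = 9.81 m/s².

y₂ = 1.15 m; ΔE = 0.869 m

V₁ = q/y₁ = 1.26/0.208 = 6.06 m/s. Fr₁ = V₁/√(g·y₁) = 6.06/√(9.81×0.208) = 4.24.
Sequent-depth ratio: y₂/y₁ = ½[√(1 + 8Fr₁²) − 1] = ½[√144.9 − 1] = 5.52.
y₂ = 5.52 × 0.208 = 1.15 m.
V₂ = q/y₂ = 1.26/1.15 = 1.10 m/s. E₁ = y₁ + V₁²/2g = 2.08 m; E₂ = y₂ + V₂²/2g = 1.21 m. ΔE = E₁ − E₂ = 0.869 m.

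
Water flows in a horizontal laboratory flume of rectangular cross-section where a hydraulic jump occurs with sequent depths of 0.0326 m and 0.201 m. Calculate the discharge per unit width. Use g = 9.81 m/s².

q = 0.0866 m²/s

For a rectangular channel the momentum equation gives q² = ½·g·y₁·y₂·(y₁ + y₂) = ½×9.81×0.0326×0.201×0.234 = 0.00751.
q = √0.00751 = 0.0866 m²/s.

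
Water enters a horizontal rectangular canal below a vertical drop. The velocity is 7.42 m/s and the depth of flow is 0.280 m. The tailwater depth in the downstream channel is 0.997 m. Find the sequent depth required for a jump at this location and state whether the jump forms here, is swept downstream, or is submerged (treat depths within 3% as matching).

Fr₁ = V₁/√(g·y₁) = 7.42/√(9.81×0.280) = 4.48.
Sequent-depth ratio: y₂/y₁ = ½[√(1 + 8Fr₁²) − 1] = ½[√161.4 − 1] = 5.85.
y₂ = 5.85 × 0.280 = 1.64 m.
Tailwater y_tw = 0.997 m: y_tw < y₂, so the jump is swept downstream.

y₂ = 1.64 m; the jump is swept downstream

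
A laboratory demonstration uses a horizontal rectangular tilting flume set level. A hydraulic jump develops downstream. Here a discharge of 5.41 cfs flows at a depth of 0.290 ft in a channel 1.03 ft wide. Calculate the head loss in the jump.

q = Q/b = 5.41/1.03 = 5.25 ft²/s; V₁ = q/y₁ = 18.1 ft/s. Fr₁ = V₁/√(g·y₁) = 5.93.
From the momentum equation for a rectangular channel, y₂/y₁ = ½[√(1 + 8Fr₁²) − 1] = ½[√282.0 − 1] = 7.90.
y₂ = 7.90 × 0.290 = 2.29 ft.
Head loss: ΔE = (y₂ − y₁)³/(4y₁y₂) = (2.29 − 0.290)³/(4×0.290×2.29) = 8.00/2.66 = 3.01 ft.

ΔE = 3.01 ft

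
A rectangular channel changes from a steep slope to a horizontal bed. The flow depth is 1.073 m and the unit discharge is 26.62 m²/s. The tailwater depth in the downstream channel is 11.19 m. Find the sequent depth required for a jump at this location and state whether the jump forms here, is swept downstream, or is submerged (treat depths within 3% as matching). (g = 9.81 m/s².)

y₂ = 11.08 m; the jump forms here

V₁ = q/y₁ = 26.62/1.073 = 24.81 m/s. Fr₁ = V₁/√(g·y₁) = 24.81/√(9.81×1.073) = 7.647.
Conjugate-depth relation: y₂/y₁ = ½[√(1 + 8Fr₁²) − 1] = ½[√468.78 − 1] = 10.33.
y₂ = 10.33 × 1.073 = 11.08 m.
Tailwater y_tw = 11.19 m: y_tw ≈ y₂, so the jump forms here.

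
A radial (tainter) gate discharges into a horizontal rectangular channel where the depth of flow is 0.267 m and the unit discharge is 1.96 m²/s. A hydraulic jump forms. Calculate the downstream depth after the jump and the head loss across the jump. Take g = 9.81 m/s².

y₂ = 1.58 m; ΔE = 1.35 m

V₁ = q/y₁ = 1.96/0.267 = 7.34 m/s. Fr₁ = V₁/√(g·y₁) = 7.34/√(9.81×0.267) = 4.54.
From the momentum equation for a rectangular channel, y₂/y₁ = ½[√(1 + 8Fr₁²) − 1] = ½[√165.6 − 1] = 5.93.
y₂ = 5.93 × 0.267 = 1.58 m.
Head loss: ΔE = (y₂ − y₁)³/(4y₁y₂) = (1.58 − 0.267)³/(4×0.267×1.58) = 2.29/1.69 = 1.35 m.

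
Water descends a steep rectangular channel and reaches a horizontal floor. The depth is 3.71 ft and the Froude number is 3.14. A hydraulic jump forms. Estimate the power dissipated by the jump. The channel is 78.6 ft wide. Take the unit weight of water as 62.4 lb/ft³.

P = 6943 hp

Fr₁ = 3.14 (given).
Conjugate-depth relation: y₂/y₁ = ½[√(1 + 8Fr₁²) − 1] = ½[√79.88 − 1] = 3.97.
y₂ = 3.97 × 3.71 = 14.7 ft.
V₁ = Fr₁·√(g·y₁) = 3.14×√(32.2×3.71) = 34.3 ft/s; q = V₁·y₁ = 127 ft²/s. V₂ = q/y₂ = 127/14.7 = 8.65 ft/s. E₁ = y₁ + V₁²/2g = 22.0 ft; E₂ = y₂ + V₂²/2g = 15.9 ft. ΔE = E₁ − E₂ = 6.11 ft.
Q = q·b = 127 × 78.6 = 10008 cfs. P = γ·Q·ΔE/550 = 62.4 × 10008 × 6.11 / 550 = 6943 hp.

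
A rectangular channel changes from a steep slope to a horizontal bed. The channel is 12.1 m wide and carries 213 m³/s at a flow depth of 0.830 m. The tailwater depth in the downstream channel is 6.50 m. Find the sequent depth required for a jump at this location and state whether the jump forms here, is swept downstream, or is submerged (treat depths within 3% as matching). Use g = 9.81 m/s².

q = Q/b = 213/12.1 = 17.6 m²/s; V₁ = q/y₁ = 21.2 m/s. Fr₁ = V₁/√(g·y₁) = 7.43.
From the momentum equation for a rectangular channel, y₂/y₁ = ½[√(1 + 8Fr₁²) − 1] = ½[√443.0 − 1] = 10.0.
y₂ = 10.0 × 0.830 = 8.32 m.
Tailwater y_tw = 6.50 m: y_tw < y₂, so the jump is swept downstream.

y₂ = 8.32 m; the jump is swept downstream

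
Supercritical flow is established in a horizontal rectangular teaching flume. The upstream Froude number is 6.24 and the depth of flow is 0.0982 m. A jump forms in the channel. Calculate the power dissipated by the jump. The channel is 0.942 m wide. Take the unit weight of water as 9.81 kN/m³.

Fr₁ = 6.24 (given).
Conjugate-depth relation: y₂/y₁ = ½[√(1 + 8Fr₁²) − 1] = ½[√312.5 − 1] = 8.34.
y₂ = 8.34 × 0.0982 = 0.819 m.
V₁ = Fr₁·√(g·y₁) = 6.24×√(9.81×0.0982) = 6.12 m/s; q = V₁·y₁ = 0.601 m²/s. V₂ = q/y₂ = 0.601/0.819 = 0.734 m/s. E₁ = y₁ + V₁²/2g = 2.01 m; E₂ = y₂ + V₂²/2g = 0.846 m. ΔE = E₁ − E₂ = 1.16 m.
Q = q·b = 0.601 × 0.942 = 0.567 m³/s. P = γ·Q·ΔE = 9.81 × 0.567 × 1.16 = 6.47 kW.

P = 6.47 kW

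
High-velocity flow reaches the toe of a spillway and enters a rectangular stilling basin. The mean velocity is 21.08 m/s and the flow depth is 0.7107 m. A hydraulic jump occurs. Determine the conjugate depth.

y₂ = 7.677 m

Fr₁ = V₁/√(g·y₁) = 21.08/√(9.81×0.7107) = 7.983.
Bélanger equation: y₂/y₁ = ½[√(1 + 8Fr₁²) − 1] = ½[√510.89 − 1] = 10.80.
y₂ = 10.80 × 0.7107 = 7.677 m.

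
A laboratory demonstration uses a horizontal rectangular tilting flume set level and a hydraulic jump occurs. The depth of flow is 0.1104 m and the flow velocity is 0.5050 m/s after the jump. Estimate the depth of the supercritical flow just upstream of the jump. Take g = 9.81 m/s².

Fr₂ = V₂/√(g·y₂) = 0.5050/√(9.81×0.1104) = 0.4853.
The Bélanger relation is symmetric: y₁/y₂ = ½[√(1 + 8Fr₂²) − 1] = ½[√2.8838 − 1] = 0.3491.
y₁ = 0.3491 × 0.1104 = 0.03854 m.

y₁ = 0.03854 m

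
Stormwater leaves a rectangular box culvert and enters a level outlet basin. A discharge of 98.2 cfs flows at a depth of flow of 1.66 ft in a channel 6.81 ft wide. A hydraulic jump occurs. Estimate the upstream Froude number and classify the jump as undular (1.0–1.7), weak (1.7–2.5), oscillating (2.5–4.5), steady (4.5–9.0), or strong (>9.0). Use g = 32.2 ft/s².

q = Q/b = 98.2/6.81 = 14.4 ft²/s; V₁ = q/y₁ = 8.69 ft/s. Fr₁ = V₁/√(g·y₁) = 1.19.
Fr₁ = 1.19 lies in the undular range.

Fr₁ = 1.19; undular jump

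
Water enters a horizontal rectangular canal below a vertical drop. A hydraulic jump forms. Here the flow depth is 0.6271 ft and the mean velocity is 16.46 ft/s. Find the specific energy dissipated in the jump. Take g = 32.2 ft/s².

Fr₁ = V₁/√(g·y₁) = 16.46/√(32.2×0.6271) = 3.663.
From the momentum equation for a rectangular channel, y₂/y₁ = ½[√(1 + 8Fr₁²) − 1] = ½[√108.34 − 1] = 4.704.
y₂ = 4.704 × 0.6271 = 2.950 ft.
q = V₁·y₁ = 16.46 × 0.6271 = 10.32 ft²/s. V₂ = q/y₂ = 10.32/2.950 = 3.499 ft/s. E₁ = y₁ + V₁²/2g = 4.834 ft; E₂ = y₂ + V₂²/2g = 3.140 ft. ΔE = E₁ − E₂ = 1.694 ft.

ΔE = 1.694 ft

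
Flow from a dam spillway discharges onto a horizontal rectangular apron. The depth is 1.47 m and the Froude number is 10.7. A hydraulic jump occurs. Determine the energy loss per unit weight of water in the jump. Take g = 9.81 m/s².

ΔE = 63.7 m

Fr₁ = 10.7 (given).
From the momentum equation for a rectangular channel, y₂/y₁ = ½[√(1 + 8Fr₁²) − 1] = ½[√916.9 − 1] = 14.6.
y₂ = 14.6 × 1.47 = 21.5 m.
Head loss: ΔE = (y₂ − y₁)³/(4y₁y₂) = (21.5 − 1.47)³/(4×1.47×21.5) = 8062/127 = 63.7 m.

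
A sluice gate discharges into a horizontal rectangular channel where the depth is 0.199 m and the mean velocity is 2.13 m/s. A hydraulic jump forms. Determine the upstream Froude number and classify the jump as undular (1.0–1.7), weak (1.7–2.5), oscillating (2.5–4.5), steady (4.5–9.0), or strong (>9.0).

Fr₁ = V₁/√(g·y₁) = 2.13/√(9.81×0.199) = 1.52.
Fr₁ = 1.52 lies in the undular range.

Fr₁ = 1.52; undular jump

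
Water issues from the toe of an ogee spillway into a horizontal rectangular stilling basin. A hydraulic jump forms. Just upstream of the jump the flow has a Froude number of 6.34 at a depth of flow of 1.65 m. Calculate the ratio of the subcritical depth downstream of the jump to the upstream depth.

Fr₁ = 6.34 (given).
Bélanger equation: y₂/y₁ = ½[√(1 + 8Fr₁²) − 1] = ½[√322.6 − 1] = 8.48.

y₂/y₁ = 8.48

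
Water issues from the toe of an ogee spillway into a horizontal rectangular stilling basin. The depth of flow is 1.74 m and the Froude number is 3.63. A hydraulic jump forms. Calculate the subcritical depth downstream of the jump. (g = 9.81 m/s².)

Fr₁ = 3.63 (given).
Sequent-depth ratio: y₂/y₁ = ½[√(1 + 8Fr₁²) − 1] = ½[√106.4 − 1] = 4.66.
y₂ = 4.66 × 1.74 = 8.10 m.

y₂ = 8.10 m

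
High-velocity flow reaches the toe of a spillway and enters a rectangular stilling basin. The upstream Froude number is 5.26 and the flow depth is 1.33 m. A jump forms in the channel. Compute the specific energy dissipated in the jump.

ΔE = 10.1 m

Fr₁ = 5.26 (given).
From the momentum equation for a rectangular channel, y₂/y₁ = ½[√(1 + 8Fr₁²) − 1] = ½[√222.3 − 1] = 6.96.
y₂ = 6.96 × 1.33 = 9.25 m.
Head loss: ΔE = (y₂ − y₁)³/(4y₁y₂) = (9.25 − 1.33)³/(4×1.33×9.25) = 497/49.2 = 10.1 m.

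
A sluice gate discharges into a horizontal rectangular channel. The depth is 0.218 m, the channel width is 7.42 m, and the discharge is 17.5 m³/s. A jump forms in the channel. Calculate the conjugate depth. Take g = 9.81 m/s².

q = Q/b = 17.5/7.42 = 2.36 m²/s; V₁ = q/y₁ = 10.8 m/s. Fr₁ = V₁/√(g·y₁) = 7.40.
Sequent-depth ratio: y₂/y₁ = ½[√(1 + 8Fr₁²) − 1] = ½[√438.8 − 1] = 9.97.
y₂ = 9.97 × 0.218 = 2.17 m.

y₂ = 2.17 m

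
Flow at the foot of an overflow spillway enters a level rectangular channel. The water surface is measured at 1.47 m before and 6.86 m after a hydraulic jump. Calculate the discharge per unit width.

For a rectangular channel the momentum equation gives q² = ½·g·y₁·y₂·(y₁ + y₂) = ½×9.81×1.47×6.86×8.33 = 412.
q = √412 = 20.3 m²/s.

q = 20.3 m²/s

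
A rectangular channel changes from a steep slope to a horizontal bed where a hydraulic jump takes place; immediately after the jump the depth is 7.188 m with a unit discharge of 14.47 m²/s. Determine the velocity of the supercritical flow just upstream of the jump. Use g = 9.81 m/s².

V₁ = 19.34 m/s

V₂ = q/y₂ = 14.47/7.188 = 2.013 m/s; Fr₂ = V₂/√(g·y₂) = 0.2397.
From the momentum equation (using Fr₂), y₁/y₂ = ½[√(1 + 8Fr₂²) − 1] = ½[√1.4598 − 1] = 0.1041.
y₁ = 0.1041 × 7.188 = 0.7483 m.
V₁ = q/y₁ = 14.47/0.7483 = 19.34 m/s.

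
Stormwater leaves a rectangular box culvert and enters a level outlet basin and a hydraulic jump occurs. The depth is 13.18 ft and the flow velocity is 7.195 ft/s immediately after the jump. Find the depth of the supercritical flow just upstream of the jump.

y₁ = 2.673 ft

Fr₂ = V₂/√(g·y₂) = 7.195/√(32.2×13.18) = 0.3493.
Applying the sequent-depth relation in reverse, y₁/y₂ = ½[√(1 + 8Fr₂²) − 1] = ½[√1.9758 − 1] = 0.2028.
y₁ = 0.2028 × 13.18 = 2.673 ft.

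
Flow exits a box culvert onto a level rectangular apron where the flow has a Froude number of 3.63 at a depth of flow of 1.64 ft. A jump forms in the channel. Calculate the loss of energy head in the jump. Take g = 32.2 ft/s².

Fr₁ = 3.63 (given).
Sequent-depth ratio: y₂/y₁ = ½[√(1 + 8Fr₁²) − 1] = ½[√106.4 − 1] = 4.66.
y₂ = 4.66 × 1.64 = 7.64 ft.
Head loss: ΔE = (y₂ − y₁)³/(4y₁y₂) = (7.64 − 1.64)³/(4×1.64×7.64) = 216/50.1 = 4.31 ft.

ΔE = 4.31 ft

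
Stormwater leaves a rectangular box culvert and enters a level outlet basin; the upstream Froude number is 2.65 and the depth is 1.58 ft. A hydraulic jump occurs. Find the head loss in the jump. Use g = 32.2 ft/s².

ΔE = 1.43 ft

Fr₁ = 2.65 (given).
By Bélanger, y₂/y₁ = ½[√(1 + 8Fr₁²) − 1] = ½[√57.18 − 1] = 3.28.
y₂ = 3.28 × 1.58 = 5.18 ft.
Head loss: ΔE = (y₂ − y₁)³/(4y₁y₂) = (5.18 − 1.58)³/(4×1.58×5.18) = 46.8/32.8 = 1.43 ft.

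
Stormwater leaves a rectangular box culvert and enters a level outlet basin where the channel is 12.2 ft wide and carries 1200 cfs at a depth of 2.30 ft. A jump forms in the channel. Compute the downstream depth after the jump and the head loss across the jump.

q = Q/b = 1200/12.2 = 98.4 ft²/s; V₁ = q/y₁ = 42.8 ft/s. Fr₁ = V₁/√(g·y₁) = 4.97.
Sequent-depth ratio: y₂/y₁ = ½[√(1 + 8Fr₁²) − 1] = ½[√198.6 − 1] = 6.55.
y₂ = 6.55 × 2.30 = 15.1 ft.
V₂ = q/y₂ = 98.4/15.1 = 6.53 ft/s. E₁ = y₁ + V₁²/2g = 30.7 ft; E₂ = y₂ + V₂²/2g = 15.7 ft. ΔE = E₁ − E₂ = 15.0 ft.

y₂ = 15.1 ft; ΔE = 15.0 ft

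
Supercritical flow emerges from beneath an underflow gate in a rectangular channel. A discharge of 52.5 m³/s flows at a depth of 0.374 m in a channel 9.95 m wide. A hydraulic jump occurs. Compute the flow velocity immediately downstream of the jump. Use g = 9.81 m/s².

V₂ = 1.42 m/s

q = Q/b = 52.5/9.95 = 5.28 m²/s; V₁ = q/y₁ = 14.1 m/s. Fr₁ = V₁/√(g·y₁) = 7.37.
By Bélanger, y₂/y₁ = ½[√(1 + 8Fr₁²) − 1] = ½[√435.0 − 1] = 9.93.
y₂ = 9.93 × 0.374 = 3.71 m.
V₂ = q/y₂ = 5.28/3.71 = 1.42 m/s.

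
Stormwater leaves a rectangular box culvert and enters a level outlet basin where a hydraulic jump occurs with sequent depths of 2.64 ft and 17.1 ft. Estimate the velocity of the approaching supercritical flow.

For a rectangular channel the momentum equation gives q² = ½·g·y₁·y₂·(y₁ + y₂) = ½×32.2×2.64×17.1×19.7 = 14347.
q = √14347 = 120 ft²/s.
V₁ = q/y₁ = 120/2.64 = 45.4 ft/s.

V₁ = 45.4 ft/s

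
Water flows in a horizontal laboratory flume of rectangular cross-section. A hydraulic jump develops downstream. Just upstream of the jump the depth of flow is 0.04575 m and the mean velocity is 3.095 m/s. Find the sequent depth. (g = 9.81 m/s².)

Fr₁ = V₁/√(g·y₁) = 3.095/√(9.81×0.04575) = 4.620.
Conjugate-depth relation: y₂/y₁ = ½[√(1 + 8Fr₁²) − 1] = ½[√171.75 − 1] = 6.053.
y₂ = 6.053 × 0.04575 = 0.2769 m.

y₂ = 0.2769 m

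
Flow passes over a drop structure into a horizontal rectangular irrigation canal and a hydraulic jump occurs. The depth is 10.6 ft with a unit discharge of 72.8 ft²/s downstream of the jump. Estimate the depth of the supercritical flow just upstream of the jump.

y₁ = 2.39 ft

V₂ = q/y₂ = 72.8/10.6 = 6.87 ft/s; Fr₂ = V₂/√(g·y₂) = 0.372.
The Bélanger relation is symmetric: y₁/y₂ = ½[√(1 + 8Fr₂²) − 1] = ½[√2.106 − 1] = 0.226.
y₁ = 0.226 × 10.6 = 2.39 ft.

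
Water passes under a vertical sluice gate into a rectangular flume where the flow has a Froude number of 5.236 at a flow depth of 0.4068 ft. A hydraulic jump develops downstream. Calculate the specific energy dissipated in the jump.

ΔE = 3.051 ft

Fr₁ = 5.236 (given).
Bélanger equation: y₂/y₁ = ½[√(1 + 8Fr₁²) − 1] = ½[√220.33 − 1] = 6.922.
y₂ = 6.922 × 0.4068 = 2.816 ft.
Head loss: ΔE = (y₂ − y₁)³/(4y₁y₂) = (2.816 − 0.4068)³/(4×0.4068×2.816) = 13.98/4.582 = 3.051 ft.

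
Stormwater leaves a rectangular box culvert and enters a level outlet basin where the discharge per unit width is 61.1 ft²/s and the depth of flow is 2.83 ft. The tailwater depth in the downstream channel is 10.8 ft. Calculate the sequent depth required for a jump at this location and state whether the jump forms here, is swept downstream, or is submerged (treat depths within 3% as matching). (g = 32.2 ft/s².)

V₁ = q/y₁ = 61.1/2.83 = 21.6 ft/s. Fr₁ = V₁/√(g·y₁) = 21.6/√(32.2×2.83) = 2.26.
Conjugate-depth relation: y₂/y₁ = ½[√(1 + 8Fr₁²) − 1] = ½[√41.92 − 1] = 2.74.
y₂ = 2.74 × 2.83 = 7.75 ft.
Tailwater y_tw = 10.8 ft: y_tw > y₂, so the jump is submerged.

y₂ = 7.75 ft; the jump is submerged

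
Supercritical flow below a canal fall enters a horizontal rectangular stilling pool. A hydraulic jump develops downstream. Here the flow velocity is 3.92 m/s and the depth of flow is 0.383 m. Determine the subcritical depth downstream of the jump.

y₂ = 0.920 m

Fr₁ = V₁/√(g·y₁) = 3.92/√(9.81×0.383) = 2.02.
Sequent-depth ratio: y₂/y₁ = ½[√(1 + 8Fr₁²) − 1] = ½[√33.72 − 1] = 2.40.
y₂ = 2.40 × 0.383 = 0.920 m.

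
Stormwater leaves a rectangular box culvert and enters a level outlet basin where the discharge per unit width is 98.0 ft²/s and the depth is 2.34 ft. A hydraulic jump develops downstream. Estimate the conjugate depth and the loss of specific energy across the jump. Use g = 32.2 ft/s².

y₂ = 14.8 ft; ΔE = 14.1 ft

V₁ = q/y₁ = 98.0/2.34 = 41.9 ft/s. Fr₁ = V₁/√(g·y₁) = 41.9/√(32.2×2.34) = 4.82.
Sequent-depth ratio: y₂/y₁ = ½[√(1 + 8Fr₁²) − 1] = ½[√187.2 − 1] = 6.34.
y₂ = 6.34 × 2.34 = 14.8 ft.
Head loss: ΔE = (y₂ − y₁)³/(4y₁y₂) = (14.8 − 2.34)³/(4×2.34×14.8) = 1953/139 = 14.1 ft.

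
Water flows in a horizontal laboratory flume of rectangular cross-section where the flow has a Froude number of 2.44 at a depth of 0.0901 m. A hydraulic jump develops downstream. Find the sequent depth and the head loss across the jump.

Fr₁ = 2.44 (given).
From the momentum equation for a rectangular channel, y₂/y₁ = ½[√(1 + 8Fr₁²) − 1] = ½[√48.63 − 1] = 2.99.
y₂ = 2.99 × 0.0901 = 0.269 m.
V₁ = Fr₁·√(g·y₁) = 2.44×√(9.81×0.0901) = 2.29 m/s; q = V₁·y₁ = 0.207 m²/s. V₂ = q/y₂ = 0.207/0.269 = 0.768 m/s. E₁ = y₁ + V₁²/2g = 0.358 m; E₂ = y₂ + V₂²/2g = 0.299 m. ΔE = E₁ − E₂ = 0.0591 m.

y₂ = 0.269 m; ΔE = 0.0591 m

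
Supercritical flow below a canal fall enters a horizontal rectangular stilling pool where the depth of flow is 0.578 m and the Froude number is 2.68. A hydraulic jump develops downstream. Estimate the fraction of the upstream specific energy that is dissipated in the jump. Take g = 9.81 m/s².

ΔE/E₁ = 0.205 (20.5%)

Fr₁ = 2.68 (given).
Sequent-depth ratio: y₂/y₁ = ½[√(1 + 8Fr₁²) − 1] = ½[√58.46 − 1] = 3.32.
y₂ = 3.32 × 0.578 = 1.92 m.
E₁ = y₁(1 + Fr₁²/2) = 0.578×(1 + 2.68²/2) = 2.65 m. ΔE = (y₂ − y₁)³/(4y₁y₂) = 0.545 m. ΔE/E₁ = 0.545/2.65 = 0.205.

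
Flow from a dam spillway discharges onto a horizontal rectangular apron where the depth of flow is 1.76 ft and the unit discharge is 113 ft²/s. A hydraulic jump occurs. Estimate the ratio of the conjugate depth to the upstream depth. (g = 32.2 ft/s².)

V₁ = q/y₁ = 113/1.76 = 64.2 ft/s. Fr₁ = V₁/√(g·y₁) = 64.2/√(32.2×1.76) = 8.53.
Conjugate-depth relation: y₂/y₁ = ½[√(1 + 8Fr₁²) − 1] = ½[√582.9 − 1] = 11.6.

y₂/y₁ = 11.6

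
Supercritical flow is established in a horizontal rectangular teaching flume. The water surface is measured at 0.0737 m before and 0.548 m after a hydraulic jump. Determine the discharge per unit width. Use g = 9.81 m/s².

For a rectangular channel the momentum equation gives q² = ½·g·y₁·y₂·(y₁ + y₂) = ½×9.81×0.0737×0.548×0.622 = 0.123.
q = √0.123 = 0.351 m²/s.

q = 0.351 m²/s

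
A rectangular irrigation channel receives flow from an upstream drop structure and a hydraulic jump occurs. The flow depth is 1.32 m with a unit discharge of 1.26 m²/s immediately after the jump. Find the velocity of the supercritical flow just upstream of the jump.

V₂ = q/y₂ = 1.26/1.32 = 0.955 m/s; Fr₂ = V₂/√(g·y₂) = 0.265.
From the momentum equation (using Fr₂), y₁/y₂ = ½[√(1 + 8Fr₂²) − 1] = ½[√1.563 − 1] = 0.125.
y₁ = 0.125 × 1.32 = 0.165 m.
V₁ = q/y₁ = 1.26/0.165 = 7.63 m/s.

V₁ = 7.63 m/s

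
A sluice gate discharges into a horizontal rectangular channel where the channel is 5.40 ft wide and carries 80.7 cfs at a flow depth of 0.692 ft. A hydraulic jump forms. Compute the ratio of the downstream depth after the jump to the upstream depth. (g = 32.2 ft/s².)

q = Q/b = 80.7/5.40 = 14.9 ft²/s; V₁ = q/y₁ = 21.6 ft/s. Fr₁ = V₁/√(g·y₁) = 4.58.
From the momentum equation for a rectangular channel, y₂/y₁ = ½[√(1 + 8Fr₁²) − 1] = ½[√168.4 − 1] = 5.99.

y₂/y₁ = 5.99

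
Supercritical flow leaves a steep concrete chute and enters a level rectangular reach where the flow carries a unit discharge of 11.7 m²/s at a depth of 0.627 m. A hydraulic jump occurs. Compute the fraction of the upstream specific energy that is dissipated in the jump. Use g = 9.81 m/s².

ΔE/E₁ = 0.644 (64.4%)

V₁ = q/y₁ = 11.7/0.627 = 18.7 m/s. Fr₁ = V₁/√(g·y₁) = 18.7/√(9.81×0.627) = 7.52.
Bélanger equation: y₂/y₁ = ½[√(1 + 8Fr₁²) − 1] = ½[√453.9 − 1] = 10.2.
y₂ = 10.2 × 0.627 = 6.37 m.
E₁ = y₁ + V₁²/2g = 18.4 m. ΔE = (y₂ − y₁)³/(4y₁y₂) = 11.8 m. ΔE/E₁ = 11.8/18.4 = 0.644.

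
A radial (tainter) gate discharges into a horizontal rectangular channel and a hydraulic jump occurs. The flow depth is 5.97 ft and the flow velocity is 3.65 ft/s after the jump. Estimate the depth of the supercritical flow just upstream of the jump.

Fr₂ = V₂/√(g·y₂) = 3.65/√(32.2×5.97) = 0.263.
From the momentum equation (using Fr₂), y₁/y₂ = ½[√(1 + 8Fr₂²) − 1] = ½[√1.554 − 1] = 0.123.
y₁ = 0.123 × 5.97 = 0.737 ft.

y₁ = 0.737 ft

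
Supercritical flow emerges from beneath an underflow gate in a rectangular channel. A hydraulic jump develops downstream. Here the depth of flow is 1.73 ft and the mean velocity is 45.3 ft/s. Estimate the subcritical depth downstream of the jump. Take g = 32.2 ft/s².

y₂ = 14.0 ft

Fr₁ = V₁/√(g·y₁) = 45.3/√(32.2×1.73) = 6.07.
From the momentum equation for a rectangular channel, y₂/y₁ = ½[√(1 + 8Fr₁²) − 1] = ½[√295.7 − 1] = 8.10.
y₂ = 8.10 × 1.73 = 14.0 ft.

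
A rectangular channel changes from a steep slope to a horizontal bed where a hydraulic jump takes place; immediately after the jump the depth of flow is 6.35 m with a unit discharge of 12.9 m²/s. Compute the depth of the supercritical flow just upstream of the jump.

y₁ = 0.752 m

V₂ = q/y₂ = 12.9/6.35 = 2.03 m/s; Fr₂ = V₂/√(g·y₂) = 0.257.
From the momentum equation (using Fr₂), y₁/y₂ = ½[√(1 + 8Fr₂²) − 1] = ½[√1.530 − 1] = 0.118.
y₁ = 0.118 × 6.35 = 0.752 m.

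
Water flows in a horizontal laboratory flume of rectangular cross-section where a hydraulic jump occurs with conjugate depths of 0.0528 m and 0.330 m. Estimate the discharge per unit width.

q = 0.181 m²/s

For a rectangular channel the momentum equation gives q² = ½·g·y₁·y₂·(y₁ + y₂) = ½×9.81×0.0528×0.330×0.383 = 0.0327.
q = √0.0327 = 0.181 m²/s.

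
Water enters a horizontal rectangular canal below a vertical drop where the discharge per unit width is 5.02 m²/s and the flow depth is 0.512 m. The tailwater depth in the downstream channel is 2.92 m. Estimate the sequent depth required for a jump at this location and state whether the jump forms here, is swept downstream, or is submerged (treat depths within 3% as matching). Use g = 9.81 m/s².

V₁ = q/y₁ = 5.02/0.512 = 9.80 m/s. Fr₁ = V₁/√(g·y₁) = 9.80/√(9.81×0.512) = 4.37.
From the momentum equation for a rectangular channel, y₂/y₁ = ½[√(1 + 8Fr₁²) − 1] = ½[√154.1 − 1] = 5.71.
y₂ = 5.71 × 0.512 = 2.92 m.
Tailwater y_tw = 2.92 m: y_tw ≈ y₂, so the jump forms here.

y₂ = 2.92 m; the jump forms here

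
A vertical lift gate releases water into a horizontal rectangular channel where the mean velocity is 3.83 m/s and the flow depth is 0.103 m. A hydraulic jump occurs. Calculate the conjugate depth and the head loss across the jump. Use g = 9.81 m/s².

y₂ = 0.506 m; ΔE = 0.314 m

Fr₁ = V₁/√(g·y₁) = 3.83/√(9.81×0.103) = 3.81.
By Bélanger, y₂/y₁ = ½[√(1 + 8Fr₁²) − 1] = ½[√117.1 − 1] = 4.91.
y₂ = 4.91 × 0.103 = 0.506 m.
q = V₁·y₁ = 3.83 × 0.103 = 0.394 m²/s. V₂ = q/y₂ = 0.394/0.506 = 0.780 m/s. E₁ = y₁ + V₁²/2g = 0.851 m; E₂ = y₂ + V₂²/2g = 0.537 m. ΔE = E₁ − E₂ = 0.314 m.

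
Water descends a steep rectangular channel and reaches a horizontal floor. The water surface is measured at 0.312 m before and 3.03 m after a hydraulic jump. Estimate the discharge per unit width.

For a rectangular channel the momentum equation gives q² = ½·g·y₁·y₂·(y₁ + y₂) = ½×9.81×0.312×3.03×3.34 = 15.5.
q = √15.5 = 3.94 m²/s.

q = 3.94 m²/s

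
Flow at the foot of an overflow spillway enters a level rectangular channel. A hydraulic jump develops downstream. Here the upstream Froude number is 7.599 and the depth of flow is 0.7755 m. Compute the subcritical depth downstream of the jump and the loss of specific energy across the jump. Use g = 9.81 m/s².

Fr₁ = 7.599 (given).
Sequent-depth ratio: y₂/y₁ = ½[√(1 + 8Fr₁²) − 1] = ½[√462.96 − 1] = 10.26.
y₂ = 10.26 × 0.7755 = 7.955 m.
V₁ = Fr₁·√(g·y₁) = 7.599×√(9.81×0.7755) = 20.96 m/s; q = V₁·y₁ = 16.25 m²/s. V₂ = q/y₂ = 16.25/7.955 = 2.043 m/s. E₁ = y₁ + V₁²/2g = 23.17 m; E₂ = y₂ + V₂²/2g = 8.168 m. ΔE = E₁ − E₂ = 15.00 m.

y₂ = 7.955 m; ΔE = 15.00 m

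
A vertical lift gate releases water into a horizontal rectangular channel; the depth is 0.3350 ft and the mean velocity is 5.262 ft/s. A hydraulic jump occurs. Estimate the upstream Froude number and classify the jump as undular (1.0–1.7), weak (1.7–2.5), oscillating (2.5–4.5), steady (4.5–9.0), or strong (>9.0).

Fr₁ = V₁/√(g·y₁) = 5.262/√(32.2×0.3350) = 1.602.
Fr₁ = 1.602 lies in the undular range.

Fr₁ = 1.602; undular jump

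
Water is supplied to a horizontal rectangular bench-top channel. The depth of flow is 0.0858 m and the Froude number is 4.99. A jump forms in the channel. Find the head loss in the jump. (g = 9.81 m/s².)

ΔE = 0.565 m

Fr₁ = 4.99 (given).
From the momentum equation for a rectangular channel, y₂/y₁ = ½[√(1 + 8Fr₁²) − 1] = ½[√200.2 − 1] = 6.57.
y₂ = 6.57 × 0.0858 = 0.564 m.
V₁ = Fr₁·√(g·y₁) = 4.99×√(9.81×0.0858) = 4.58 m/s; q = V₁·y₁ = 0.393 m²/s. V₂ = q/y₂ = 0.393/0.564 = 0.696 m/s. E₁ = y₁ + V₁²/2g = 1.15 m; E₂ = y₂ + V₂²/2g = 0.589 m. ΔE = E₁ − E₂ = 0.565 m.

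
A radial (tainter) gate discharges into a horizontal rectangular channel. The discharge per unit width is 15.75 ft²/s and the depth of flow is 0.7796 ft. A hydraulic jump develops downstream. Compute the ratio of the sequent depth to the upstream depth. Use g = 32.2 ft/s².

y₂/y₁ = 5.224

V₁ = q/y₁ = 15.75/0.7796 = 20.20 ft/s. Fr₁ = V₁/√(g·y₁) = 20.20/√(32.2×0.7796) = 4.032.
Bélanger equation: y₂/y₁ = ½[√(1 + 8Fr₁²) − 1] = ½[√131.07 − 1] = 5.224.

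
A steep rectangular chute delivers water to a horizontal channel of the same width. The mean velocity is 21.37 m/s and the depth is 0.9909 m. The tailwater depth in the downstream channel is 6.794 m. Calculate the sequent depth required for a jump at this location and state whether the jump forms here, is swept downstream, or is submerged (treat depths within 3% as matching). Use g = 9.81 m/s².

y₂ = 9.122 m; the jump is swept downstream

Fr₁ = V₁/√(g·y₁) = 21.37/√(9.81×0.9909) = 6.854.
Bélanger equation: y₂/y₁ = ½[√(1 + 8Fr₁²) − 1] = ½[√376.84 − 1] = 9.206.
y₂ = 9.206 × 0.9909 = 9.122 m.
Tailwater y_tw = 6.794 m: y_tw < y₂, so the jump is swept downstream.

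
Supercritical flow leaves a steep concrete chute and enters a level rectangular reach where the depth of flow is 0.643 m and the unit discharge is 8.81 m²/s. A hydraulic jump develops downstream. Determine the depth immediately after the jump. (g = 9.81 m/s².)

y₂ = 4.65 m

V₁ = q/y₁ = 8.81/0.643 = 13.7 m/s. Fr₁ = V₁/√(g·y₁) = 13.7/√(9.81×0.643) = 5.46.
Conjugate-depth relation: y₂/y₁ = ½[√(1 + 8Fr₁²) − 1] = ½[√239.1 − 1] = 7.23.
y₂ = 7.23 × 0.643 = 4.65 m.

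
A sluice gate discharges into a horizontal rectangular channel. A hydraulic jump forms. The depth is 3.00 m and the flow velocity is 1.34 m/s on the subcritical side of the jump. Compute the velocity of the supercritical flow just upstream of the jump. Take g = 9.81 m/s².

Fr₂ = V₂/√(g·y₂) = 1.34/√(9.81×3.00) = 0.247.
Applying the sequent-depth relation in reverse, y₁/y₂ = ½[√(1 + 8Fr₂²) − 1] = ½[√1.488 − 1] = 0.110.
y₁ = 0.110 × 3.00 = 0.330 m.
V₁ = q/y₁ = 4.02/0.330 = 12.2 m/s.

V₁ = 12.2 m/s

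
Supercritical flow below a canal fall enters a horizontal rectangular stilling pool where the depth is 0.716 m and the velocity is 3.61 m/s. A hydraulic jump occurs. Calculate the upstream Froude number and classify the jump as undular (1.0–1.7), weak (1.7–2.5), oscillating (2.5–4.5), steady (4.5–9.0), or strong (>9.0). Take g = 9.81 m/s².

Fr₁ = 1.36; undular jump

Fr₁ = V₁/√(g·y₁) = 3.61/√(9.81×0.716) = 1.36.
Fr₁ = 1.36 lies in the undular range.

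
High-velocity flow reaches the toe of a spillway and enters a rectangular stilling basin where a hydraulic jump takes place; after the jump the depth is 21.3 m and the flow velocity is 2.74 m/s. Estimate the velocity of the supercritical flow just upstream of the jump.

V₁ = 40.7 m/s

Fr₂ = V₂/√(g·y₂) = 2.74/√(9.81×21.3) = 0.190.
The Bélanger relation is symmetric: y₁/y₂ = ½[√(1 + 8Fr₂²) − 1] = ½[√1.287 − 1] = 0.0673.
y₁ = 0.0673 × 21.3 = 1.43 m.
V₁ = q/y₁ = 58.4/1.43 = 40.7 m/s.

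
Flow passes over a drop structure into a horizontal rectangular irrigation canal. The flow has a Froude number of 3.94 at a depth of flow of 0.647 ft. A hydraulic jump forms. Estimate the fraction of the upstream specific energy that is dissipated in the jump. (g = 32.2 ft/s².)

ΔE/E₁ = 0.384 (38.4%)

Fr₁ = 3.94 (given).
From the momentum equation for a rectangular channel, y₂/y₁ = ½[√(1 + 8Fr₁²) − 1] = ½[√125.2 − 1] = 5.09.
y₂ = 5.09 × 0.647 = 3.30 ft.
E₁ = y₁(1 + Fr₁²/2) = 0.647×(1 + 3.94²/2) = 5.67 ft. ΔE = (y₂ − y₁)³/(4y₁y₂) = 2.18 ft. ΔE/E₁ = 2.18/5.67 = 0.384.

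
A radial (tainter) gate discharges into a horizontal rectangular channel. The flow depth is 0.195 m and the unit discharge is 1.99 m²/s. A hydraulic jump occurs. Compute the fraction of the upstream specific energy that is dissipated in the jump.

ΔE/E₁ = 0.638 (63.8%)

V₁ = q/y₁ = 1.99/0.195 = 10.2 m/s. Fr₁ = V₁/√(g·y₁) = 10.2/√(9.81×0.195) = 7.38.
By Bélanger, y₂/y₁ = ½[√(1 + 8Fr₁²) − 1] = ½[√436.5 − 1] = 9.95.
y₂ = 9.95 × 0.195 = 1.94 m.
E₁ = y₁ + V₁²/2g = 5.50 m. ΔE = (y₂ − y₁)³/(4y₁y₂) = 3.51 m. ΔE/E₁ = 3.51/5.50 = 0.638.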